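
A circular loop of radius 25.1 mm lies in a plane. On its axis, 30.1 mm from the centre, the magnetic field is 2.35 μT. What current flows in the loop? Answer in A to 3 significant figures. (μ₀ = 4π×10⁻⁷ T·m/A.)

On the axis of a loop, B = μ₀IR²/[2(R²+z²)^(3/2)], so I = 2B(R²+z²)^(3/2)/(μ₀R²).
R² + z² = 0.00063 + 0.000906 = 0.001536 m²; raised to 3/2 gives 6.02×10⁻⁵ m³.
I = 2 × 2.35×10⁻⁶ × 6.02×10⁻⁵ / (1.26×10⁻⁶ × 0.00063) = 0.357 A.

I ≈ 0.357 A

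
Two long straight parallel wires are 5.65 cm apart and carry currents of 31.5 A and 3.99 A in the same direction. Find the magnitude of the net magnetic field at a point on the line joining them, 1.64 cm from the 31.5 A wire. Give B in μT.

B ≈ 364 μT

Each long wire gives B = μ₀I/(2πd). Distances are d₁ = 0.0164 m and d₂ = 0.0401 m.
B₁ = 3.84×10⁻⁴ T, B₂ = 1.99×10⁻⁵ T.
Between parallel currents the two contributions point in opposite directions, so they subtract. B = |B₁ − B₂| = |3.84×10⁻⁴ − 1.99×10⁻⁵| = 3.64×10⁻⁴ T.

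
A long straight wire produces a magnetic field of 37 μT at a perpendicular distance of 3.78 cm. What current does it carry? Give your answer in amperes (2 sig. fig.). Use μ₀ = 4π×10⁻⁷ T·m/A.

I ≈ 7.0 A

For a long straight wire B = μ₀I/(2πd), so I = 2πdB/μ₀.
I = 2π × 0.0378 × 3.70×10⁻⁵ / (4π×10⁻⁷) = 6.99 A.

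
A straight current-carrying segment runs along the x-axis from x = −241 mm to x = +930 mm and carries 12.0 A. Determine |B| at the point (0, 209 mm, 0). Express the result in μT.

B ≈ 9.94 μT

For a finite straight segment, B = (μ₀I/4πd)(sinθ₁ + sinθ₂), where θ₁, θ₂ are the angles from the perpendicular to each end.
The perpendicular distance is d = 0.209 m; the end-offsets along the wire are a = 0.241 m and b = 0.93 m.
sinθ₁ = 0.241/√(0.241²+0.209²) = 0.7555; sinθ₂ = 0.93/√(0.93²+0.209²) = 0.9757.
B = (4π×10⁻⁷ × 12.0) / (4π × 0.209) × (0.7555 + 0.9757) = 9.94×10⁻⁶ T.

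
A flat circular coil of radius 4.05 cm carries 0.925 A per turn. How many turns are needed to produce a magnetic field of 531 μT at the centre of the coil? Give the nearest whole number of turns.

N = 37

For an N-turn coil, B = Nμ₀I/(2R). A single turn gives B₁ = 1.44×10⁻⁵ T with R = 0.0405 m.
N = B/B₁ = 5.31×10⁻⁴ / 1.44×10⁻⁵ = 37.00.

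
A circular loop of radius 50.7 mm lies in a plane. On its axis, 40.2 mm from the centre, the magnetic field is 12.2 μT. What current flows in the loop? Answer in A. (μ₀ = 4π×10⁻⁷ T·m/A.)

On the axis of a loop, B = μ₀IR²/[2(R²+z²)^(3/2)], so I = 2B(R²+z²)^(3/2)/(μ₀R²).
R² + z² = 0.00257 + 0.001616 = 0.004187 m²; raised to 3/2 gives 2.71×10⁻⁴ m³.
I = 2 × 1.22×10⁻⁵ × 2.71×10⁻⁴ / (1.26×10⁻⁶ × 0.00257) = 2.05 A.

I ≈ 2.05 A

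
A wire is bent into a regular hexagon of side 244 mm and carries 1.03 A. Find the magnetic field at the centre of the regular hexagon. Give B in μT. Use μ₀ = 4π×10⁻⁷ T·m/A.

B ≈ 2.92 μT

Each side is a finite straight segment at perpendicular distance d = a/(2 tan(π/6)) = 0.2113 m from the centre, with end-angles ±π/6.
One side contributes B₁ = (μ₀I/4πd)·2 sin(π/6) = 4.87×10⁻⁷ T.
All 6 sides add in the same direction: B = 6 × 4.87×10⁻⁷ = 2.92×10⁻⁶ T.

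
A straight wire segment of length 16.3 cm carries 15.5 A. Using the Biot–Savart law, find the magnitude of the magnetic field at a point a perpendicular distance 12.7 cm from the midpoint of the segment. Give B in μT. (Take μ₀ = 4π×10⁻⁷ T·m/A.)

B ≈ 13.2 μT

For a finite straight segment, B = (μ₀I/4πd)(sinθ₁ + sinθ₂), where θ₁, θ₂ are the angles from the perpendicular to each end.
The perpendicular from the point meets the wire at its midpoint, so each end is L/2 = 0.0815 m away along the wire.
sinθ₁ = 0.0815/√(0.0815²+0.127²) = 0.5401; sinθ₂ = 0.0815/√(0.0815²+0.127²) = 0.5401.
B = (4π×10⁻⁷ × 15.5) / (4π × 0.127) × (0.5401 + 0.5401) = 1.32×10⁻⁵ T.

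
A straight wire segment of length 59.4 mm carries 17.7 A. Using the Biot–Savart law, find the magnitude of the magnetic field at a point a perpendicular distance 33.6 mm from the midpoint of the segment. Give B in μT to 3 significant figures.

For a finite straight segment, B = (μ₀I/4πd)(sinθ₁ + sinθ₂), where θ₁, θ₂ are the angles from the perpendicular to each end.
The perpendicular from the point meets the wire at its midpoint, so each end is L/2 = 0.0297 m away along the wire.
sinθ₁ = 0.0297/√(0.0297²+0.0336²) = 0.6623; sinθ₂ = 0.0297/√(0.0297²+0.0336²) = 0.6623.
B = (4π×10⁻⁷ × 17.7) / (4π × 0.0336) × (0.6623 + 0.6623) = 6.98×10⁻⁵ T.

B ≈ 69.8 μT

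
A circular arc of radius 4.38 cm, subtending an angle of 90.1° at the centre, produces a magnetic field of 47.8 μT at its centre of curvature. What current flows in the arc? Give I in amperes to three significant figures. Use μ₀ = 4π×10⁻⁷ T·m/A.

I ≈ 13.3 A

For a circular arc, B = μ₀Iφ/(4πR) with φ in radians; here φ = 1.573 rad.
So I = 4πRB/(μ₀φ) = 4π × 0.0438 × 4.78×10⁻⁵ / (4π×10⁻⁷ × 1.573) = 13.3 A.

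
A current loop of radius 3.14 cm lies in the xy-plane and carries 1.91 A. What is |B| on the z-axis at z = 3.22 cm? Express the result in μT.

On the axis of a circular loop, B = μ₀IR² / [2(R²+z²)^(3/2)].
R² + z² = (0.0314)² + (0.0322)² = 0.002023 m², and (R²+z²)^(3/2) = 9.10×10⁻⁵ m³.
B = (4π×10⁻⁷ × 1.91 × 0.000986) / (2 × 9.10×10⁻⁵) = 1.30×10⁻⁵ T.

B ≈ 13.0 μT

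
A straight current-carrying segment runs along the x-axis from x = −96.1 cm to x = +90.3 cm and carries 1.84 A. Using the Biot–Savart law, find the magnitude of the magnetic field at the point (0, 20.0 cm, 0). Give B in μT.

For a finite straight segment, B = (μ₀I/4πd)(sinθ₁ + sinθ₂), where θ₁, θ₂ are the angles from the perpendicular to each end.
The perpendicular distance is d = 0.2 m; the end-offsets along the wire are a = 0.961 m and b = 0.903 m.
sinθ₁ = 0.961/√(0.961²+0.2²) = 0.9790; sinθ₂ = 0.903/√(0.903²+0.2²) = 0.9763.
B = (4π×10⁻⁷ × 1.84) / (4π × 0.2) × (0.9790 + 0.9763) = 1.80×10⁻⁶ T.

B ≈ 1.80 μT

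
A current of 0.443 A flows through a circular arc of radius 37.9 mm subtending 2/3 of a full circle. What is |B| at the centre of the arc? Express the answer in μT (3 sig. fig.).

B ≈ 4.90 μT

The Biot–Savart field of a circular arc at its centre is B = μ₀Iφ/(4πR), with φ = 4.189 rad.
B = (4π×10⁻⁷ × 0.443 × 4.189) / (4π × 0.0379) = 4.90×10⁻⁶ T.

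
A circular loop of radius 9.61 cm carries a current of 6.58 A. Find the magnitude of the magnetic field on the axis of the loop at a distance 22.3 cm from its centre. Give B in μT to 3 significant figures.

On the axis of a circular loop, B = μ₀IR² / [2(R²+z²)^(3/2)].
R² + z² = (0.0961)² + (0.223)² = 0.05896 m², and (R²+z²)^(3/2) = 1.43×10⁻² m³.
B = (4π×10⁻⁷ × 6.58 × 0.009235) / (2 × 1.43×10⁻²) = 2.67×10⁻⁶ T.

B ≈ 2.67 μT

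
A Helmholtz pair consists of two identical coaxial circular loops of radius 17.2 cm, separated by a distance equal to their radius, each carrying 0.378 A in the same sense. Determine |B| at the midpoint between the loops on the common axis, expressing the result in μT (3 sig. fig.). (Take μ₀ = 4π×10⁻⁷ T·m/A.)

Each loop contributes B = μ₀IR²/[2(R²+z²)^(3/2)] on the axis, with z measured from that loop.
Loop 1 (z = 0.086 m): B₁ = 9.88×10⁻⁷ T. Loop 2 (z = 0.086 m): B₂ = 9.88×10⁻⁷ T.
The fields add: B = B₁ + B₂ = 1.98×10⁻⁶ T.

B ≈ 1.98 μT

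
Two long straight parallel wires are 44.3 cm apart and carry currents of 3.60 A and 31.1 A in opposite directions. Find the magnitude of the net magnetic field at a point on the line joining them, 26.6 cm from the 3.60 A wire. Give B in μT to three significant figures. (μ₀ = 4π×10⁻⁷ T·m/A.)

Each long wire gives B = μ₀I/(2πd). Distances are d₁ = 0.266 m and d₂ = 0.177 m.
B₁ = 2.71×10⁻⁶ T, B₂ = 3.51×10⁻⁵ T.
Between antiparallel currents both contributions point the same way, so they add. B = B₁ + B₂ = 2.71×10⁻⁶ + 3.51×10⁻⁵ = 3.78×10⁻⁵ T.

B ≈ 37.8 μT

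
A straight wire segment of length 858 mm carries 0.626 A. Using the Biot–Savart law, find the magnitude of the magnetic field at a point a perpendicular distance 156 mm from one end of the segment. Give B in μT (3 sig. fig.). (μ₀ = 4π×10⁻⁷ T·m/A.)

For a finite straight segment, B = (μ₀I/4πd)(sinθ₁ + sinθ₂), where θ₁, θ₂ are the angles from the perpendicular to each end.
The perpendicular foot is at one end, so the two end-offsets along the wire are 0 and L = 0.858 m.
sinθ₁ = 0/√(0²+0.156²) = 0.0000; sinθ₂ = 0.858/√(0.858²+0.156²) = 0.9839.
B = (4π×10⁻⁷ × 0.626) / (4π × 0.156) × (0.0000 + 0.9839) = 3.95×10⁻⁷ T.

B ≈ 0.395 μT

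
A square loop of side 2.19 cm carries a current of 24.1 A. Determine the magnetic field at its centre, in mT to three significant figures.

Each side is a finite straight segment at perpendicular distance d = a/(2 tan(π/4)) = 0.01095 m from the centre, with end-angles ±π/4.
One side contributes B₁ = (μ₀I/4πd)·2 sin(π/4) = 3.11×10⁻⁴ T.
All 4 sides add in the same direction: B = 4 × 3.11×10⁻⁴ = 1.25×10⁻³ T.

B ≈ 1.25 mT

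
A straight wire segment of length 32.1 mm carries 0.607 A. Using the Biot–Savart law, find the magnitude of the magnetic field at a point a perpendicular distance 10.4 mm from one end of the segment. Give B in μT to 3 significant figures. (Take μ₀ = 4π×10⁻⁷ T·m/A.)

For a finite straight segment, B = (μ₀I/4πd)(sinθ₁ + sinθ₂), where θ₁, θ₂ are the angles from the perpendicular to each end.
The perpendicular foot is at one end, so the two end-offsets along the wire are 0 and L = 0.0321 m.
sinθ₁ = 0/√(0²+0.0104²) = 0.0000; sinθ₂ = 0.0321/√(0.0321²+0.0104²) = 0.9513.
B = (4π×10⁻⁷ × 0.607) / (4π × 0.0104) × (0.0000 + 0.9513) = 5.55×10⁻⁶ T.

B ≈ 5.55 μT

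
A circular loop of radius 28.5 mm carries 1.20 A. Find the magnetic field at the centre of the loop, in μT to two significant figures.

At the centre of a circular loop the Biot–Savart law gives B = μ₀I/(2R).
B = (4π×10⁻⁷ × 1.20) / (2 × 0.0285) = 2.65×10⁻⁵ T.

B ≈ 26 μT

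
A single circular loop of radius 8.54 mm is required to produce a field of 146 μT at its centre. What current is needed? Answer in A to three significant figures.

I ≈ 1.98 A

At the centre of a circular loop B = μ₀I/(2R), so I = 2RB/μ₀.
With R = 0.00854 m, I = 2 × 0.00854 × 1.46×10⁻⁴ / (4π×10⁻⁷) = 1.98 A.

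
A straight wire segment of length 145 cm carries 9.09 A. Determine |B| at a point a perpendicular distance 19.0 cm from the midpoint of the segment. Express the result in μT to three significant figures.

For a finite straight segment, B = (μ₀I/4πd)(sinθ₁ + sinθ₂), where θ₁, θ₂ are the angles from the perpendicular to each end.
The perpendicular from the point meets the wire at its midpoint, so each end is L/2 = 0.725 m away along the wire.
sinθ₁ = 0.725/√(0.725²+0.19²) = 0.9673; sinθ₂ = 0.725/√(0.725²+0.19²) = 0.9673.
B = (4π×10⁻⁷ × 9.09) / (4π × 0.19) × (0.9673 + 0.9673) = 9.26×10⁻⁶ T.

B ≈ 9.26 μT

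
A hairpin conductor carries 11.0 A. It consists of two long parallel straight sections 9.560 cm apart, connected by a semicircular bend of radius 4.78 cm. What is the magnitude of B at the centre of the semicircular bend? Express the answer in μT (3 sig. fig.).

B ≈ 118 μT

The semicircular arc contributes B_arc = μ₀I·π/(4πR) = μ₀I/(4R) = 7.23×10⁻⁵ T.
Each semi-infinite lead is at perpendicular distance R = 0.0478 m from the centre, with the perpendicular foot at its near end, so it contributes μ₀I/(4πR); both point the same way, together 4.60×10⁻⁵ T.
Arc and leads all point the same direction: B = 7.23×10⁻⁵ + 4.60×10⁻⁵ = 1.18×10⁻⁴ T.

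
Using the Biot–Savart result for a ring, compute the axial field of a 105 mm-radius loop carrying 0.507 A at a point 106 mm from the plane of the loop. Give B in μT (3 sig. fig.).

B ≈ 1.06 μT

On the axis of a circular loop, B = μ₀IR² / [2(R²+z²)^(3/2)].
R² + z² = (0.105)² + (0.106)² = 0.02226 m², and (R²+z²)^(3/2) = 3.32×10⁻³ m³.
B = (4π×10⁻⁷ × 0.507 × 0.01102) / (2 × 3.32×10⁻³) = 1.06×10⁻⁶ T.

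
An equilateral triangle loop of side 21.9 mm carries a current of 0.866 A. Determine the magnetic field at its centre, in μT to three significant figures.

Each side is a finite straight segment at perpendicular distance d = a/(2 tan(π/3)) = 0.006322 m from the centre, with end-angles ±π/3.
One side contributes B₁ = (μ₀I/4πd)·2 sin(π/3) = 2.37×10⁻⁵ T.
All 3 sides add in the same direction: B = 3 × 2.37×10⁻⁵ = 7.12×10⁻⁵ T.

B ≈ 71.2 μT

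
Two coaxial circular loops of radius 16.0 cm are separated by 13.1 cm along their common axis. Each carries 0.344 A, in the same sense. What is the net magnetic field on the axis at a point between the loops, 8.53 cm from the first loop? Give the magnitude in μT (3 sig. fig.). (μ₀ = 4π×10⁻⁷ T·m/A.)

Each loop contributes B = μ₀IR²/[2(R²+z²)^(3/2)] on the axis, with z measured from that loop.
Loop 1 (z = 0.0853 m): B₁ = 9.28×10⁻⁷ T. Loop 2 (z = 0.0457 m): B₂ = 1.20×10⁻⁶ T.
The fields add: B = B₁ + B₂ = 2.13×10⁻⁶ T.

B ≈ 2.13 μT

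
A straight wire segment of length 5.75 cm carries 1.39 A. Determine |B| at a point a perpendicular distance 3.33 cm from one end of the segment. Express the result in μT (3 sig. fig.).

For a finite straight segment, B = (μ₀I/4πd)(sinθ₁ + sinθ₂), where θ₁, θ₂ are the angles from the perpendicular to each end.
The perpendicular foot is at one end, so the two end-offsets along the wire are 0 and L = 0.0575 m.
sinθ₁ = 0/√(0²+0.0333²) = 0.0000; sinθ₂ = 0.0575/√(0.0575²+0.0333²) = 0.8654.
B = (4π×10⁻⁷ × 1.39) / (4π × 0.0333) × (0.0000 + 0.8654) = 3.61×10⁻⁶ T.

B ≈ 3.61 μT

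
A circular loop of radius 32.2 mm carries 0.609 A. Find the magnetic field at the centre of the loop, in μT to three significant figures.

B ≈ 11.9 μT

At the centre of a circular loop the Biot–Savart law gives B = μ₀I/(2R).
B = (4π×10⁻⁷ × 0.609) / (2 × 0.0322) = 1.19×10⁻⁵ T.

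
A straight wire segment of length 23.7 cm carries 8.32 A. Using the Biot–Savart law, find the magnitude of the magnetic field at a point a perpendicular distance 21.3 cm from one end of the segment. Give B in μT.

B ≈ 2.91 μT

For a finite straight segment, B = (μ₀I/4πd)(sinθ₁ + sinθ₂), where θ₁, θ₂ are the angles from the perpendicular to each end.
The perpendicular foot is at one end, so the two end-offsets along the wire are 0 and L = 0.237 m.
sinθ₁ = 0/√(0²+0.213²) = 0.0000; sinθ₂ = 0.237/√(0.237²+0.213²) = 0.7438.
B = (4π×10⁻⁷ × 8.32) / (4π × 0.213) × (0.0000 + 0.7438) = 2.91×10⁻⁶ T.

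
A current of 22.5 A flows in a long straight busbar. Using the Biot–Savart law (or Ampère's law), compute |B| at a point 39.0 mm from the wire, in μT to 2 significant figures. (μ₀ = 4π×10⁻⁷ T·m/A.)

For an infinitely long straight wire, B = μ₀I/(2πd).
B = (4π×10⁻⁷ × 22.5) / (2π × 0.039) = 1.15×10⁻⁴ T.

B ≈ 120 μT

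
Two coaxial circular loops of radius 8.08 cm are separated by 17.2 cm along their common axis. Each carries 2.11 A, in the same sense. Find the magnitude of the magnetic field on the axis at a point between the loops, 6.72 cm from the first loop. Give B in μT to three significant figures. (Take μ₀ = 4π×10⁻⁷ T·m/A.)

Each loop contributes B = μ₀IR²/[2(R²+z²)^(3/2)] on the axis, with z measured from that loop.
Loop 1 (z = 0.0672 m): B₁ = 7.46×10⁻⁶ T. Loop 2 (z = 0.1048 m): B₂ = 3.74×10⁻⁶ T.
The fields add: B = B₁ + B₂ = 1.12×10⁻⁵ T.

B ≈ 11.2 μT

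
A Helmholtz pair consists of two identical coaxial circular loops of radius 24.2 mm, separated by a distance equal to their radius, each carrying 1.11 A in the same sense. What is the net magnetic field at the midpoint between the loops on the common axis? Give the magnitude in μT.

Each loop contributes B = μ₀IR²/[2(R²+z²)^(3/2)] on the axis, with z measured from that loop.
Loop 1 (z = 0.0121 m): B₁ = 2.06×10⁻⁵ T. Loop 2 (z = 0.0121 m): B₂ = 2.06×10⁻⁵ T.
The fields add: B = B₁ + B₂ = 4.12×10⁻⁵ T.

B ≈ 41.2 μT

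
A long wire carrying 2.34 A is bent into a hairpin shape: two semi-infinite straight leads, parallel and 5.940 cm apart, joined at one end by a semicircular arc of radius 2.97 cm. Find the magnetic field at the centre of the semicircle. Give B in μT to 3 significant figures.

B ≈ 40.5 μT

The semicircular arc contributes B_arc = μ₀I·π/(4πR) = μ₀I/(4R) = 2.48×10⁻⁵ T.
Each semi-infinite lead is at perpendicular distance R = 0.0297 m from the centre, with the perpendicular foot at its near end, so it contributes μ₀I/(4πR); both point the same way, together 1.58×10⁻⁵ T.
Arc and leads all point the same direction: B = 2.48×10⁻⁵ + 1.58×10⁻⁵ = 4.05×10⁻⁵ T.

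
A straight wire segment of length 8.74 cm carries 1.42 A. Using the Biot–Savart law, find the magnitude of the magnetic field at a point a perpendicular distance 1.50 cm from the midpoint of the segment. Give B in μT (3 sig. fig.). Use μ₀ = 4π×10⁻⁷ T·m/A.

B ≈ 17.9 μT

For a finite straight segment, B = (μ₀I/4πd)(sinθ₁ + sinθ₂), where θ₁, θ₂ are the angles from the perpendicular to each end.
The perpendicular from the point meets the wire at its midpoint, so each end is L/2 = 0.0437 m away along the wire.
sinθ₁ = 0.0437/√(0.0437²+0.015²) = 0.9458; sinθ₂ = 0.0437/√(0.0437²+0.015²) = 0.9458.
B = (4π×10⁻⁷ × 1.42) / (4π × 0.015) × (0.9458 + 0.9458) = 1.79×10⁻⁵ T.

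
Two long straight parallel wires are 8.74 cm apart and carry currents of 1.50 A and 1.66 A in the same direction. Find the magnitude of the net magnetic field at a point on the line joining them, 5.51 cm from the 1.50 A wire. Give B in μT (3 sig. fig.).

Each long wire gives B = μ₀I/(2πd). Distances are d₁ = 0.0551 m and d₂ = 0.0323 m.
B₁ = 5.44×10⁻⁶ T, B₂ = 1.03×10⁻⁵ T.
Between parallel currents the two contributions point in opposite directions, so they subtract. B = |B₁ − B₂| = |5.44×10⁻⁶ − 1.03×10⁻⁵| = 4.83×10⁻⁶ T.

B ≈ 4.83 μT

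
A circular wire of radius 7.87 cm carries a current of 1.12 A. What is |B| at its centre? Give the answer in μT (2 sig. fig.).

At the centre of a circular loop the Biot–Savart law gives B = μ₀I/(2R).
B = (4π×10⁻⁷ × 1.12) / (2 × 0.0787) = 8.94×10⁻⁶ T.

B ≈ 8.9 μT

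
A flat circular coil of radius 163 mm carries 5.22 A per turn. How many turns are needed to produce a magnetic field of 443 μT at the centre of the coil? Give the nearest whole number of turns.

For an N-turn coil, B = Nμ₀I/(2R). A single turn gives B₁ = 2.01×10⁻⁵ T with R = 0.163 m.
N = B/B₁ = 4.43×10⁻⁴ / 2.01×10⁻⁵ = 22.02.

N = 22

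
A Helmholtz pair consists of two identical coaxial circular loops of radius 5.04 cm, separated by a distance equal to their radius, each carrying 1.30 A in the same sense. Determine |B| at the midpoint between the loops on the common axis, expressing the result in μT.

B ≈ 23.2 μT

Each loop contributes B = μ₀IR²/[2(R²+z²)^(3/2)] on the axis, with z measured from that loop.
Loop 1 (z = 0.0252 m): B₁ = 1.16×10⁻⁵ T. Loop 2 (z = 0.0252 m): B₂ = 1.16×10⁻⁵ T.
The fields add: B = B₁ + B₂ = 2.32×10⁻⁵ T.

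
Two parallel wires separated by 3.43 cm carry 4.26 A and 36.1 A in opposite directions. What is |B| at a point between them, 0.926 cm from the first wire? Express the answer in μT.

B ≈ 380 μT

Each long wire gives B = μ₀I/(2πd). Distances are d₁ = 0.00926 m and d₂ = 0.02504 m.
B₁ = 9.20×10⁻⁵ T, B₂ = 2.88×10⁻⁴ T.
Between antiparallel currents both contributions point the same way, so they add. B = B₁ + B₂ = 9.20×10⁻⁵ + 2.88×10⁻⁴ = 3.80×10⁻⁴ T.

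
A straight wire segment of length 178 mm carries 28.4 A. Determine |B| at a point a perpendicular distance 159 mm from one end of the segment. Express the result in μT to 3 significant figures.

For a finite straight segment, B = (μ₀I/4πd)(sinθ₁ + sinθ₂), where θ₁, θ₂ are the angles from the perpendicular to each end.
The perpendicular foot is at one end, so the two end-offsets along the wire are 0 and L = 0.178 m.
sinθ₁ = 0/√(0²+0.159²) = 0.0000; sinθ₂ = 0.178/√(0.178²+0.159²) = 0.7458.
B = (4π×10⁻⁷ × 28.4) / (4π × 0.159) × (0.0000 + 0.7458) = 1.33×10⁻⁵ T.

B ≈ 13.3 μT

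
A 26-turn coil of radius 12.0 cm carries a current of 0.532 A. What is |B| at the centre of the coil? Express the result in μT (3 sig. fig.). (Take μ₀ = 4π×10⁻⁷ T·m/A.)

B ≈ 72.4 μT

For an N-turn flat coil, B = Nμ₀I/(2R) with R = 0.12 m.
B = 26 × 2.79×10⁻⁶ T = 7.24×10⁻⁵ T.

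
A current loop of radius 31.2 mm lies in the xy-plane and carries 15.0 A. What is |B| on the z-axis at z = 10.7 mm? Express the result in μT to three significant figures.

On the axis of a circular loop, B = μ₀IR² / [2(R²+z²)^(3/2)].
R² + z² = (0.0312)² + (0.0107)² = 0.001088 m², and (R²+z²)^(3/2) = 3.59×10⁻⁵ m³.
B = (4π×10⁻⁷ × 15.0 × 0.0009734) / (2 × 3.59×10⁻⁵) = 2.56×10⁻⁴ T.

B ≈ 256 μT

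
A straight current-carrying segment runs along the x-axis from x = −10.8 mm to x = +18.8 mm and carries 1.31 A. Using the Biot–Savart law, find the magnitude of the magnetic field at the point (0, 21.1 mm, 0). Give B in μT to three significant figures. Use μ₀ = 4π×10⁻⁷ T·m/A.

For a finite straight segment, B = (μ₀I/4πd)(sinθ₁ + sinθ₂), where θ₁, θ₂ are the angles from the perpendicular to each end.
The perpendicular distance is d = 0.0211 m; the end-offsets along the wire are a = 0.0108 m and b = 0.0188 m.
sinθ₁ = 0.0108/√(0.0108²+0.0211²) = 0.4556; sinθ₂ = 0.0188/√(0.0188²+0.0211²) = 0.6652.
B = (4π×10⁻⁷ × 1.31) / (4π × 0.0211) × (0.4556 + 0.6652) = 6.96×10⁻⁶ T.

B ≈ 6.96 μT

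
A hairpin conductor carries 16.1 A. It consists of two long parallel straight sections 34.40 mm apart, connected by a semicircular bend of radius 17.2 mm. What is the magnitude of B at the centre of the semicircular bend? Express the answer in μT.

B ≈ 481 μT

The semicircular arc contributes B_arc = μ₀I·π/(4πR) = μ₀I/(4R) = 2.94×10⁻⁴ T.
Each semi-infinite lead is at perpendicular distance R = 0.0172 m from the centre, with the perpendicular foot at its near end, so it contributes μ₀I/(4πR); both point the same way, together 1.87×10⁻⁴ T.
Arc and leads all point the same direction: B = 2.94×10⁻⁴ + 1.87×10⁻⁴ = 4.81×10⁻⁴ T.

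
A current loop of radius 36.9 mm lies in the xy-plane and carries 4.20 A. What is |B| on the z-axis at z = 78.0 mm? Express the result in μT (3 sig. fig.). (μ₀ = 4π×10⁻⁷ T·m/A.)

On the axis of a circular loop, B = μ₀IR² / [2(R²+z²)^(3/2)].
R² + z² = (0.0369)² + (0.078)² = 0.007446 m², and (R²+z²)^(3/2) = 6.42×10⁻⁴ m³.
B = (4π×10⁻⁷ × 4.20 × 0.001362) / (2 × 6.42×10⁻⁴) = 5.59×10⁻⁶ T.

B ≈ 5.59 μT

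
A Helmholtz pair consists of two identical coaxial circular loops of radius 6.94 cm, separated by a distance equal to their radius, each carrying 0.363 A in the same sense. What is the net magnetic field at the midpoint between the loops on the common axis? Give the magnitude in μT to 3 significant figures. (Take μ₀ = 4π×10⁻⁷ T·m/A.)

Each loop contributes B = μ₀IR²/[2(R²+z²)^(3/2)] on the axis, with z measured from that loop.
Loop 1 (z = 0.0347 m): B₁ = 2.35×10⁻⁶ T. Loop 2 (z = 0.0347 m): B₂ = 2.35×10⁻⁶ T.
The fields add: B = B₁ + B₂ = 4.70×10⁻⁶ T.

B ≈ 4.70 μT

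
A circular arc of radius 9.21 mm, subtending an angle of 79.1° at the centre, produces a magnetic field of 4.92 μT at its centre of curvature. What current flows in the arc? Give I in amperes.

I ≈ 0.328 A

For a circular arc, B = μ₀Iφ/(4πR) with φ in radians; here φ = 1.381 rad.
So I = 4πRB/(μ₀φ) = 4π × 0.00921 × 4.92×10⁻⁶ / (4π×10⁻⁷ × 1.381) = 0.328 A.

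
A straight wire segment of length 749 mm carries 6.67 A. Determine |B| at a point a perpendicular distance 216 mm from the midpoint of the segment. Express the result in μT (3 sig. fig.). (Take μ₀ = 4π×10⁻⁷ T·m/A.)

B ≈ 5.35 μT

For a finite straight segment, B = (μ₀I/4πd)(sinθ₁ + sinθ₂), where θ₁, θ₂ are the angles from the perpendicular to each end.
The perpendicular from the point meets the wire at its midpoint, so each end is L/2 = 0.3745 m away along the wire.
sinθ₁ = 0.3745/√(0.3745²+0.216²) = 0.8662; sinθ₂ = 0.3745/√(0.3745²+0.216²) = 0.8662.
B = (4π×10⁻⁷ × 6.67) / (4π × 0.216) × (0.8662 + 0.8662) = 5.35×10⁻⁶ T.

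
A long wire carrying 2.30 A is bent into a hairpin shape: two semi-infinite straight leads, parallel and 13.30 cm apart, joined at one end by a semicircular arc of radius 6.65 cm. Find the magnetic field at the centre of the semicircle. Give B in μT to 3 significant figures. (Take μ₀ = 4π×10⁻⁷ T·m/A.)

The semicircular arc contributes B_arc = μ₀I·π/(4πR) = μ₀I/(4R) = 1.09×10⁻⁵ T.
Each semi-infinite lead is at perpendicular distance R = 0.0665 m from the centre, with the perpendicular foot at its near end, so it contributes μ₀I/(4πR); both point the same way, together 6.92×10⁻⁶ T.
Arc and leads all point the same direction: B = 1.09×10⁻⁵ + 6.92×10⁻⁶ = 1.78×10⁻⁵ T.

B ≈ 17.8 μT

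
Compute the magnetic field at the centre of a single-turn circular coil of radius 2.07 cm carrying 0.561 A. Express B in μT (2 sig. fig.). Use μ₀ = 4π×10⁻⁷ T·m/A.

At the centre of a circular loop the Biot–Savart law gives B = μ₀I/(2R).
B = (4π×10⁻⁷ × 0.561) / (2 × 0.0207) = 1.70×10⁻⁵ T.

B ≈ 17 μT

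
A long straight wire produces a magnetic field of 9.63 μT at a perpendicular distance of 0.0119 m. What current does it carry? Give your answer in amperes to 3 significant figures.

I ≈ 0.573 A

For a long straight wire B = μ₀I/(2πd), so I = 2πdB/μ₀.
I = 2π × 0.0119 × 9.63×10⁻⁶ / (4π×10⁻⁷) = 0.573 A.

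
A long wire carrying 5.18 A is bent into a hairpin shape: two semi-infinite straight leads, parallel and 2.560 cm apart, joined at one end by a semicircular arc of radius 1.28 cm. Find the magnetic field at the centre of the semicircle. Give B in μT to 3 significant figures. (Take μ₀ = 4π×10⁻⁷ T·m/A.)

B ≈ 208 μT

The semicircular arc contributes B_arc = μ₀I·π/(4πR) = μ₀I/(4R) = 1.27×10⁻⁴ T.
Each semi-infinite lead is at perpendicular distance R = 0.0128 m from the centre, with the perpendicular foot at its near end, so it contributes μ₀I/(4πR); both point the same way, together 8.09×10⁻⁵ T.
Arc and leads all point the same direction: B = 1.27×10⁻⁴ + 8.09×10⁻⁵ = 2.08×10⁻⁴ T.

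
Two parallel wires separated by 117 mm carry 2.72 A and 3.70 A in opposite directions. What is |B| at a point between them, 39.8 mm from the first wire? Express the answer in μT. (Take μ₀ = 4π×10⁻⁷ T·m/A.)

Each long wire gives B = μ₀I/(2πd). Distances are d₁ = 0.0398 m and d₂ = 0.0772 m.
B₁ = 1.37×10⁻⁵ T, B₂ = 9.59×10⁻⁶ T.
Between antiparallel currents both contributions point the same way, so they add. B = B₁ + B₂ = 1.37×10⁻⁵ + 9.59×10⁻⁶ = 2.33×10⁻⁵ T.

B ≈ 23.3 μT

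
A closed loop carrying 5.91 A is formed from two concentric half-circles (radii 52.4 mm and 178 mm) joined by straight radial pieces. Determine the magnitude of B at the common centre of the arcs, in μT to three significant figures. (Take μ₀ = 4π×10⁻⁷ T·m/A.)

B ≈ 25.0 μT

The radial connectors point toward the centre, so dl × r̂ = 0 and they contribute nothing.
Each semicircle gives μ₀I/(4R): inner arc 3.54×10⁻⁵ T, outer arc 1.04×10⁻⁵ T.
The two arcs carry current in opposite angular senses, so their fields oppose: B = |3.54×10⁻⁵ − 1.04×10⁻⁵| = 2.50×10⁻⁵ T.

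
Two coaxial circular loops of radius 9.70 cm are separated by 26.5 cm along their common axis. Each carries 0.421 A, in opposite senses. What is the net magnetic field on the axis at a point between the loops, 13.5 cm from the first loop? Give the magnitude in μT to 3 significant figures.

Each loop contributes B = μ₀IR²/[2(R²+z²)^(3/2)] on the axis, with z measured from that loop.
Loop 1 (z = 0.135 m): B₁ = 5.42×10⁻⁷ T. Loop 2 (z = 0.13 m): B₂ = 5.83×10⁻⁷ T.
The fields oppose: B = |B₁ − B₂| = 4.14×10⁻⁸ T.

B ≈ 0.0414 μT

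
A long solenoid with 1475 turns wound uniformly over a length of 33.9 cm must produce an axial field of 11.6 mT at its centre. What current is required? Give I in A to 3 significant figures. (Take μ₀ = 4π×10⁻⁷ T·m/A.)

I ≈ 2.12 A

Inside a long solenoid B = μ₀nI with n = 4351 m⁻¹, so I = B/(μ₀n).
I = 1.16×10⁻² / (4π×10⁻⁷ × 4351) = 2.12 A.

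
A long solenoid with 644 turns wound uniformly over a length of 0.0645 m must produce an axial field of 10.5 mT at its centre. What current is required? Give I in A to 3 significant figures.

I ≈ 0.837 A

Inside a long solenoid B = μ₀nI with n = 9984 m⁻¹, so I = B/(μ₀n).
I = 1.05×10⁻² / (4π×10⁻⁷ × 9984) = 0.837 A.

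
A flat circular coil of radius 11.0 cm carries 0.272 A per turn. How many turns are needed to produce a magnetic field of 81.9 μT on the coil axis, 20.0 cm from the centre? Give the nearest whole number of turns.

N = 471

For an N-turn coil, B = Nμ₀IR²/[2(R²+z²)^(3/2)]. A single turn gives B₁ = 1.74×10⁻⁷ T with R = 0.11 m, z = 0.2 m.
N = B/B₁ = 8.19×10⁻⁵ / 1.74×10⁻⁷ = 470.98.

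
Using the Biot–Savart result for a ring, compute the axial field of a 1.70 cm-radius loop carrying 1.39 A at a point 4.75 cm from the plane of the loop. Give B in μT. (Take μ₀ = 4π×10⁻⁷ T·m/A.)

On the axis of a circular loop, B = μ₀IR² / [2(R²+z²)^(3/2)].
R² + z² = (0.017)² + (0.0475)² = 0.002545 m², and (R²+z²)^(3/2) = 1.28×10⁻⁴ m³.
B = (4π×10⁻⁷ × 1.39 × 0.000289) / (2 × 1.28×10⁻⁴) = 1.97×10⁻⁶ T.

B ≈ 1.97 μT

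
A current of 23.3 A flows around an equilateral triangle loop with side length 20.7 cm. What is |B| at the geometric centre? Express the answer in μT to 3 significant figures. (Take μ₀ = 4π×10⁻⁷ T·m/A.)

Each side is a finite straight segment at perpendicular distance d = a/(2 tan(π/3)) = 0.05976 m from the centre, with end-angles ±π/3.
One side contributes B₁ = (μ₀I/4πd)·2 sin(π/3) = 6.75×10⁻⁵ T.
All 3 sides add in the same direction: B = 3 × 6.75×10⁻⁵ = 2.03×10⁻⁴ T.

B ≈ 203 μT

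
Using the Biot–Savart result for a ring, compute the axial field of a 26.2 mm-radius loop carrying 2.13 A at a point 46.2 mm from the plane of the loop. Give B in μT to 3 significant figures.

B ≈ 6.13 μT

On the axis of a circular loop, B = μ₀IR² / [2(R²+z²)^(3/2)].
R² + z² = (0.0262)² + (0.0462)² = 0.002821 m², and (R²+z²)^(3/2) = 1.50×10⁻⁴ m³.
B = (4π×10⁻⁷ × 2.13 × 0.0006864) / (2 × 1.50×10⁻⁴) = 6.13×10⁻⁶ T.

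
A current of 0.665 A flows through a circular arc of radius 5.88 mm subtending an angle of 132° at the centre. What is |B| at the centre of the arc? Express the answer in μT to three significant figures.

B ≈ 26.1 μT

The Biot–Savart field of a circular arc at its centre is B = μ₀Iφ/(4πR), with φ = 2.304 rad.
B = (4π×10⁻⁷ × 0.665 × 2.304) / (4π × 0.00588) = 2.61×10⁻⁵ T.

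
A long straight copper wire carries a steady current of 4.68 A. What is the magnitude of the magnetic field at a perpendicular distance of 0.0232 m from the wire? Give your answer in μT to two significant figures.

B ≈ 40 μT

For an infinitely long straight wire, B = μ₀I/(2πd).
B = (4π×10⁻⁷ × 4.68) / (2π × 0.0232) = 4.03×10⁻⁵ T.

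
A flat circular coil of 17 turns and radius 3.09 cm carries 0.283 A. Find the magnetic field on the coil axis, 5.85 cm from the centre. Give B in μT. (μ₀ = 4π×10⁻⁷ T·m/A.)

For an N-turn flat coil, B = Nμ₀IR²/[2(R²+z²)^(3/2)] with R = 0.0309 m, z = 0.0585 m.
B = 17 × 5.86×10⁻⁷ T = 9.97×10⁻⁶ T.

B ≈ 9.97 μT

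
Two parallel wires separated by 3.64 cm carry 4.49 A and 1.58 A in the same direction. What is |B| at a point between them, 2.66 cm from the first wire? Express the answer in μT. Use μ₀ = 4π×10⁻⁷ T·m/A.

B ≈ 1.51 μT

Each long wire gives B = μ₀I/(2πd). Distances are d₁ = 0.0266 m and d₂ = 0.0098 m.
B₁ = 3.38×10⁻⁵ T, B₂ = 3.22×10⁻⁵ T.
Between parallel currents the two contributions point in opposite directions, so they subtract. B = |B₁ − B₂| = |3.38×10⁻⁵ − 3.22×10⁻⁵| = 1.51×10⁻⁶ T.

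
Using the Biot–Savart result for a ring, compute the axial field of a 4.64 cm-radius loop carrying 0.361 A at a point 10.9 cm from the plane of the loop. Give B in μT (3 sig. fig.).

B ≈ 0.294 μT

On the axis of a circular loop, B = μ₀IR² / [2(R²+z²)^(3/2)].
R² + z² = (0.0464)² + (0.109)² = 0.01403 m², and (R²+z²)^(3/2) = 1.66×10⁻³ m³.
B = (4π×10⁻⁷ × 0.361 × 0.002153) / (2 × 1.66×10⁻³) = 2.94×10⁻⁷ T.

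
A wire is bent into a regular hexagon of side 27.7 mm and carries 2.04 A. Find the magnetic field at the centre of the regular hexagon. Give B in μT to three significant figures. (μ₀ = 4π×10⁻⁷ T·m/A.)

B ≈ 51.0 μT

Each side is a finite straight segment at perpendicular distance d = a/(2 tan(π/6)) = 0.02399 m from the centre, with end-angles ±π/6.
One side contributes B₁ = (μ₀I/4πd)·2 sin(π/6) = 8.50×10⁻⁶ T.
All 6 sides add in the same direction: B = 6 × 8.50×10⁻⁶ = 5.10×10⁻⁵ T.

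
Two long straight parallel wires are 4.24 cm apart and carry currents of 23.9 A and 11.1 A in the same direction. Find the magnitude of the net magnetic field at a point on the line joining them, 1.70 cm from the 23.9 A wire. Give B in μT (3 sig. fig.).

B ≈ 194 μT

Each long wire gives B = μ₀I/(2πd). Distances are d₁ = 0.017 m and d₂ = 0.0254 m.
B₁ = 2.81×10⁻⁴ T, B₂ = 8.74×10⁻⁵ T.
Between parallel currents the two contributions point in opposite directions, so they subtract. B = |B₁ − B₂| = |2.81×10⁻⁴ − 8.74×10⁻⁵| = 1.94×10⁻⁴ T.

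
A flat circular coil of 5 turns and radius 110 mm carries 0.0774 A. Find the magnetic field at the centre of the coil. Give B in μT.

For an N-turn flat coil, B = Nμ₀I/(2R) with R = 0.11 m.
B = 5 × 4.42×10⁻⁷ T = 2.21×10⁻⁶ T.

B ≈ 2.21 μT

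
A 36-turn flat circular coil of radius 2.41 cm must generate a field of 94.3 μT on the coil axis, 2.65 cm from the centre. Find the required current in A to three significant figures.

For an N-turn coil, B = Nμ₀IR²/[2(R²+z²)^(3/2)] with R = 0.0241 m, z = 0.0265 m, so I = 2B(R²+z²)^(3/2)/(Nμ₀R²) = 2 × 9.43×10⁻⁵ × 4.60×10⁻⁵ / (36 × 4π×10⁻⁷ × 0.0005808) = 0.330 A.

I ≈ 0.330 A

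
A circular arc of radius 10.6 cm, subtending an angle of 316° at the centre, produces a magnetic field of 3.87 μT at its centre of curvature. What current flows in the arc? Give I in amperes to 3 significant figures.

I ≈ 0.744 A

For a circular arc, B = μ₀Iφ/(4πR) with φ in radians; here φ = 5.515 rad.
So I = 4πRB/(μ₀φ) = 4π × 0.106 × 3.87×10⁻⁶ / (4π×10⁻⁷ × 5.515) = 0.744 A.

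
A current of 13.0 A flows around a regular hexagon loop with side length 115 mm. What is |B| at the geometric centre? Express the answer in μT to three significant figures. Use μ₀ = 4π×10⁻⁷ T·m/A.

B ≈ 78.3 μT

Each side is a finite straight segment at perpendicular distance d = a/(2 tan(π/6)) = 0.09959 m from the centre, with end-angles ±π/6.
One side contributes B₁ = (μ₀I/4πd)·2 sin(π/6) = 1.31×10⁻⁵ T.
All 6 sides add in the same direction: B = 6 × 1.31×10⁻⁵ = 7.83×10⁻⁵ T.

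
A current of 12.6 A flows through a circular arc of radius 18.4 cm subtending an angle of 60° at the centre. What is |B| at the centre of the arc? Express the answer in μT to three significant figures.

B ≈ 7.17 μT

The Biot–Savart field of a circular arc at its centre is B = μ₀Iφ/(4πR), with φ = 1.047 rad.
B = (4π×10⁻⁷ × 12.6 × 1.047) / (4π × 0.184) = 7.17×10⁻⁶ T.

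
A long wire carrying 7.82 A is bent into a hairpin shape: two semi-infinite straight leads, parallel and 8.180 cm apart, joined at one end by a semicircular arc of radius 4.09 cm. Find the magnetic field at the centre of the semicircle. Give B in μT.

The semicircular arc contributes B_arc = μ₀I·π/(4πR) = μ₀I/(4R) = 6.01×10⁻⁵ T.
Each semi-infinite lead is at perpendicular distance R = 0.0409 m from the centre, with the perpendicular foot at its near end, so it contributes μ₀I/(4πR); both point the same way, together 3.82×10⁻⁵ T.
Arc and leads all point the same direction: B = 6.01×10⁻⁵ + 3.82×10⁻⁵ = 9.83×10⁻⁵ T.

B ≈ 98.3 μT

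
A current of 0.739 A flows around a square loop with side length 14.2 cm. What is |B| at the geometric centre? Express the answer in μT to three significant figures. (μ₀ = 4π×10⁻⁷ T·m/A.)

Each side is a finite straight segment at perpendicular distance d = a/(2 tan(π/4)) = 0.071 m from the centre, with end-angles ±π/4.
One side contributes B₁ = (μ₀I/4πd)·2 sin(π/4) = 1.47×10⁻⁶ T.
All 4 sides add in the same direction: B = 4 × 1.47×10⁻⁶ = 5.89×10⁻⁶ T.

B ≈ 5.89 μT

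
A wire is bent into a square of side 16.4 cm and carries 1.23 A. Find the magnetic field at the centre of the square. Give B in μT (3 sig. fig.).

Each side is a finite straight segment at perpendicular distance d = a/(2 tan(π/4)) = 0.082 m from the centre, with end-angles ±π/4.
One side contributes B₁ = (μ₀I/4πd)·2 sin(π/4) = 2.12×10⁻⁶ T.
All 4 sides add in the same direction: B = 4 × 2.12×10⁻⁶ = 8.49×10⁻⁶ T.

B ≈ 8.49 μT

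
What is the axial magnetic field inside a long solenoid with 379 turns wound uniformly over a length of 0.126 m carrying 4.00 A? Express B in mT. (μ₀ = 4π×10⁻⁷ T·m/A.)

Inside a long solenoid, B = μ₀nI with n = 3008 turns/m.
B = 4π×10⁻⁷ × 3008 × 4.00 = 1.51×10⁻² T.

B ≈ 15.1 mT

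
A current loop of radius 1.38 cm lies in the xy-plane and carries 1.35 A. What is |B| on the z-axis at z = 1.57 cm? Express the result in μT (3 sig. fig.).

B ≈ 17.7 μT

On the axis of a circular loop, B = μ₀IR² / [2(R²+z²)^(3/2)].
R² + z² = (0.0138)² + (0.0157)² = 0.0004369 m², and (R²+z²)^(3/2) = 9.13×10⁻⁶ m³.
B = (4π×10⁻⁷ × 1.35 × 0.0001904) / (2 × 9.13×10⁻⁶) = 1.77×10⁻⁵ T.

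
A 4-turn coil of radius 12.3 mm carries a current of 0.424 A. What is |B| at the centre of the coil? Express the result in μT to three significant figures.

B ≈ 86.6 μT

For an N-turn flat coil, B = Nμ₀I/(2R) with R = 0.0123 m.
B = 4 × 2.17×10⁻⁵ T = 8.66×10⁻⁵ T.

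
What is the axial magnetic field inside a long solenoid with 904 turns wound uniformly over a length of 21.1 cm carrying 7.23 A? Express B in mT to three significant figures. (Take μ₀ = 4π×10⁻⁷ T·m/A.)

Inside a long solenoid, B = μ₀nI with n = 4284 turns/m.
B = 4π×10⁻⁷ × 4284 × 7.23 = 3.89×10⁻² T.

B ≈ 38.9 mT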